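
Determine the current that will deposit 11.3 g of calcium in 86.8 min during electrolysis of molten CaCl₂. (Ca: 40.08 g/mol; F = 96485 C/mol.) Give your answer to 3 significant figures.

10.4 A

n(Ca) = 11.3 / 40.08 = 0.2819 mol
Ca²⁺ + 2e⁻ → Ca, so n(e⁻) = 2 × 0.2819 = 0.5638 mol
Q = 0.5638 × 96485 = 54400 C
I = Q / t = 54400 / 5208 s = 10.4 A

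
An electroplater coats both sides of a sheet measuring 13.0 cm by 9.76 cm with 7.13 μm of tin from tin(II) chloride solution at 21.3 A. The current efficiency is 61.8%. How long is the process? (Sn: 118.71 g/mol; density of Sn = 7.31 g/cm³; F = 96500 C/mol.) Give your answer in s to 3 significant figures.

Plated area = 2 × 13.0 × 9.76 = 253.8 cm²
Volume = 253.8 × 7.13×10⁻⁴ cm = 0.1810 cm³
m(Sn) = 0.1810 × 7.31 = 1.323 g
n(Sn) = 1.323 / 118.71 = 0.01114 mol; n(e⁻) = 2 × 0.01114 = 0.02228 mol
Q = 0.02228 × 96500 / 0.618 = 3479 C
t = 3479 / 21.3 = 163.3 s

163 s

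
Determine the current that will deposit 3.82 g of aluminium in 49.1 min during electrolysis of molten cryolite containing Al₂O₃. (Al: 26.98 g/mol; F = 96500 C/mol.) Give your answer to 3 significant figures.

n(Al) = 3.82 / 26.98 = 0.1416 mol
Al³⁺ + 3e⁻ → Al, so n(e⁻) = 3 × 0.1416 = 0.4248 mol
Q = 0.4248 × 96500 = 40990 C
I = Q / t = 40990 / 2946 s = 13.9 A

13.9 A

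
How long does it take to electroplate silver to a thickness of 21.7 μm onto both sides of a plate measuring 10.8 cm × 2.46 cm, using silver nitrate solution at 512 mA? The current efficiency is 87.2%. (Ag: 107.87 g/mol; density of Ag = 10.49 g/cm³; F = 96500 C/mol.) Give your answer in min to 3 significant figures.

Plated area = 2 × 10.8 × 2.46 = 53.14 cm²
Volume = 53.14 × 21.7×10⁻⁴ cm = 0.1153 cm³
m(Ag) = 0.1153 × 10.49 = 1.209 g
n(Ag) = 1.209 / 107.87 = 0.01121 mol; n(e⁻) = 0.01121 mol
Q = 0.01121 × 96500 / 0.872 = 1241 C
t = 1241 / 0.512 = 2424 s = 40.4 min

40.4 min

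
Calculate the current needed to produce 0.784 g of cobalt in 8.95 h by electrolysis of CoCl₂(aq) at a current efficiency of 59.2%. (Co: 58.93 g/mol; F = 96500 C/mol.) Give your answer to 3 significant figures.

0.135 A

n(Co) = 0.784 / 58.93 = 0.01330 mol
Co²⁺ + 2e⁻ → Co, so n(e⁻) = 2 × 0.01330 = 0.02660 mol
Q = 0.02660 × 96500 / 0.592 = 4336 C
I = Q / t = 4336 / 32220 s = 0.135 A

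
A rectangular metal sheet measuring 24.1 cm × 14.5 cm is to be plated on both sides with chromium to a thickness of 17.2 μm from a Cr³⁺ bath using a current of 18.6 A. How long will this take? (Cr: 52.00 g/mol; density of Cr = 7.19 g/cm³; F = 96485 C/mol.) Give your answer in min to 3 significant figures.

Plated area = 2 × 24.1 × 14.5 = 698.9 cm²
Volume = 698.9 × 17.2×10⁻⁴ cm = 1.202 cm³
m(Cr) = 1.202 × 7.19 = 8.642 g
n(Cr) = 8.642 / 52.00 = 0.1662 mol; n(e⁻) = 3 × 0.1662 = 0.4986 mol
Q = 0.4986 × 96485 = 48110 C
t = 48110 / 18.6 = 2587 s = 43.1 min

43.1 min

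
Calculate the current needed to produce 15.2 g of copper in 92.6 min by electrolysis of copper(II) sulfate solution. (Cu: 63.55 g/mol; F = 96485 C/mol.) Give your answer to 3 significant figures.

8.31 A

n(Cu) = 15.2 / 63.55 = 0.2392 mol
Cu²⁺ + 2e⁻ → Cu, so n(e⁻) = 2 × 0.2392 = 0.4784 mol
Q = 0.4784 × 96485 = 46160 C
I = Q / t = 46160 / 5556 s = 8.31 A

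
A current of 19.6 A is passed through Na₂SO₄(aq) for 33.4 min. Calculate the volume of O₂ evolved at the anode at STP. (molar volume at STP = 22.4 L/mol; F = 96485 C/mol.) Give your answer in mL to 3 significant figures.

Q = 19.6 A × 2004 s = 39280 C
Moles of electrons = 39280 / 96485 = 0.4071 mol
2H₂O → O₂ + 4H⁺ + 4e⁻, so n(O₂) = 0.4071 / 4 = 0.1018 mol
V = 0.1018 × 22.4 = 2.280 L
= 2280 mL

2280 mL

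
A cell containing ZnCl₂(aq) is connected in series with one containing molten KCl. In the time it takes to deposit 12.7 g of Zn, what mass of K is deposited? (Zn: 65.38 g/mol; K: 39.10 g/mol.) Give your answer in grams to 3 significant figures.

15.2 g

n(Zn) = 12.7 / 65.38 = 0.1942 mol
Zn²⁺ + 2e⁻ → Zn, so n(e⁻) = 2 × 0.1942 = 0.3884 mol
In series, the same 0.3884 mol of electrons flows through the second cell.
K⁺ + e⁻ → K, so n(K) = 0.3884 mol
m(K) = 0.3884 × 39.10 = 15.2 g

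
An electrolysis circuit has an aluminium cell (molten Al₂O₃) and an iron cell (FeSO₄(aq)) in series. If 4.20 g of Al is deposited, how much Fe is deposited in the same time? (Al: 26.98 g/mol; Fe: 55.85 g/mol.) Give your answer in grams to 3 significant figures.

13.0 g

n(Al) = 4.20 / 26.98 = 0.1557 mol
Al³⁺ + 3e⁻ → Al, so n(e⁻) = 3 × 0.1557 = 0.4671 mol
Since the cells are in series, n(e⁻) in the Fe cell is also 0.4671 mol.
Fe²⁺ + 2e⁻ → Fe, so n(Fe) = 0.4671 / 2 = 0.2336 mol
m(Fe) = 0.2336 × 55.85 = 13.0 g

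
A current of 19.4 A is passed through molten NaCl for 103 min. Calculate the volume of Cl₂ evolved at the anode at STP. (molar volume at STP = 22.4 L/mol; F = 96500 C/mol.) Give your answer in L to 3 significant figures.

13.9 L

Q = It = 19.4 × 6180 = 1.199×10^5 C
n(e⁻) = 1.199×10^5 / 96500 = 1.242 mol
2Cl⁻ → Cl₂ + 2e⁻, so n(Cl₂) = 1.242 / 2 = 0.6210 mol
V = 0.6210 × 22.4 = 13.91 L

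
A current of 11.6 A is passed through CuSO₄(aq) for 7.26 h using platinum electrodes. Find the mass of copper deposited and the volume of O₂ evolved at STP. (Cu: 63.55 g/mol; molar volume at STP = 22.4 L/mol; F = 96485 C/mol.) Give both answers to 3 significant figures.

99.8 g Cu; 17.6 L O₂

Q = 11.6 × 26136 = 3.032×10^5 C; n(e⁻) = 3.032×10^5 / 96485 = 3.142 mol
Cathode: Cu²⁺ + 2e⁻ → Cu → n(Cu) = 3.142/2 = 1.571 mol → 99.8 g
Anode: 2H₂O → O₂ + 4H⁺ + 4e⁻ → n(O₂) = 3.142/4 = 0.7855 mol → 17.6 L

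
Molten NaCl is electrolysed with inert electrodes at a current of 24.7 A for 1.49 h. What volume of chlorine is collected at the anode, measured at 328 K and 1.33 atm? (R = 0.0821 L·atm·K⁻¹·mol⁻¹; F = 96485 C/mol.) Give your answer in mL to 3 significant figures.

13900 mL

Charge passed = 24.7 × 5364 = 1.325×10^5 C
n(e⁻) = Q/F = 1.325×10^5/96485 = 1.373 mol
2Cl⁻ → Cl₂ + 2e⁻, so n(Cl₂) = 1.373 / 2 = 0.6865 mol
V = nRT/P = 0.6865 × 0.0821 × 328 / 1.33 = 13.90 L
= 13900 mL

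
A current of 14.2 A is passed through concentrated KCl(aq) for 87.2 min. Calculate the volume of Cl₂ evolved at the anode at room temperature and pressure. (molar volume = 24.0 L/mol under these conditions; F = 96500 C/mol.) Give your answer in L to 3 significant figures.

9.24 L

Charge passed = 14.2 × 5232 = 74290 C
n(e⁻) = 74290 / 96500 = 0.7698 mol
2Cl⁻ → Cl₂ + 2e⁻, so n(Cl₂) = 0.7698 / 2 = 0.3849 mol
V = 0.3849 × 24.0 = 9.238 L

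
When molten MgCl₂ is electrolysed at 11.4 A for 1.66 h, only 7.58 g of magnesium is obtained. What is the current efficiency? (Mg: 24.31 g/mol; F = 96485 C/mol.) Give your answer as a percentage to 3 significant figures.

Q = 11.4 × 5976 = 68130 C
n(e⁻) = 68130 / 96485 = 0.7061 mol
Mg²⁺ + 2e⁻ → Mg, so theoretical n(Mg) = 0.3531 mol → 8.584 g
Efficiency = 7.58 / 8.584 = 0.8830 = 88.3%

88.3%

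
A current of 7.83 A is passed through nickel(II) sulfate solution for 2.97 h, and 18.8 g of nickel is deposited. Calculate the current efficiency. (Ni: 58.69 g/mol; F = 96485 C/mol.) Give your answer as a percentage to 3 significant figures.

73.8%

Q = 7.83 × 10692 = 83720 C
n(e⁻) = 83720 / 96485 = 0.8677 mol
Ni²⁺ + 2e⁻ → Ni, so theoretical n(Ni) = 0.4339 mol → 25.47 g
Efficiency = 18.8 / 25.47 = 0.7381 = 73.8%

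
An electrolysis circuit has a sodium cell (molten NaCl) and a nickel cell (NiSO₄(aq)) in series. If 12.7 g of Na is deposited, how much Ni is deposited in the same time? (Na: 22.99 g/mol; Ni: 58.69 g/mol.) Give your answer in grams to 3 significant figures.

n(Na) = 12.7 / 22.99 = 0.5524 mol
Na⁺ + e⁻ → Na, so n(e⁻) = 0.5524 mol
In series, the same 0.5524 mol of electrons flows through the second cell.
Ni²⁺ + 2e⁻ → Ni, so n(Ni) = 0.5524 / 2 = 0.2762 mol
m(Ni) = 0.2762 × 58.69 = 16.2 g

16.2 g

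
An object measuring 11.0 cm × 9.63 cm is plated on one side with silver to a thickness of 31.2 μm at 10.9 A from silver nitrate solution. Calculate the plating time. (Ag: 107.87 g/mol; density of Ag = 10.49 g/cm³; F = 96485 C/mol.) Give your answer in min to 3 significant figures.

4.74 min

Plated area = 11.0 × 9.63 = 105.9 cm²
Volume = 105.9 × 31.2×10⁻⁴ cm = 0.3304 cm³
m(Ag) = 0.3304 × 10.49 = 3.466 g
n(Ag) = 3.466 / 107.87 = 0.03213 mol; n(e⁻) = 0.03213 mol
Q = 0.03213 × 96485 = 3100 C
t = 3100 / 10.9 = 284.4 s = 4.74 min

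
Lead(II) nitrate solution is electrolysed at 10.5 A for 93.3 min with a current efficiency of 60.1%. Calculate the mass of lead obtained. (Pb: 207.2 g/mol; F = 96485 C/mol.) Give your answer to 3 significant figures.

37.9 g

Q = 10.5 × 5598 = 58780 C
n(e⁻) = 58780 / 96485 = 0.6092 mol
Pb²⁺ + 2e⁻ → Pb, so theoretical m(Pb) = 0.3046 × 207.2 = 63.11 g
Actual mass = 60.1% × 63.11 = 37.9 g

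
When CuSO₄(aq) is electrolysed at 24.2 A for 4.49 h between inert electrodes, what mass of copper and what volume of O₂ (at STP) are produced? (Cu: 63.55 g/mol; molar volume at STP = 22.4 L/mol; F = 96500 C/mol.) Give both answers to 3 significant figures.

Q = 24.2 × 16164 = 3.912×10^5 C; n(e⁻) = 3.912×10^5 / 96500 = 4.054 mol
Cathode: Cu²⁺ + 2e⁻ → Cu → n(Cu) = 4.054/2 = 2.027 mol → 129 g
Anode: 2H₂O → O₂ + 4H⁺ + 4e⁻ → n(O₂) = 4.054/4 = 1.014 mol → 22.7 L

129 g Cu; 22.7 L O₂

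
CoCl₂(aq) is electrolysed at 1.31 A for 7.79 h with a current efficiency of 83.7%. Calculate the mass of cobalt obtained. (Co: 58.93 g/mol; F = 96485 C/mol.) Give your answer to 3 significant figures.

Q = 1.31 × 28044 = 36740 C
n(e⁻) = 36740 / 96485 = 0.3808 mol
Co²⁺ + 2e⁻ → Co, so theoretical m(Co) = 0.1904 × 58.93 = 11.22 g
Actual mass = 83.7% × 11.22 = 9.39 g

9.39 g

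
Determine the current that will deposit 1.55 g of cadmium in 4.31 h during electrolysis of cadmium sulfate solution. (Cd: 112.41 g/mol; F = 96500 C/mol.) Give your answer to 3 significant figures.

n(Cd) = 1.55 / 112.41 = 0.01379 mol
Cd²⁺ + 2e⁻ → Cd, so n(e⁻) = 2 × 0.01379 = 0.02758 mol
Q = 0.02758 × 96500 = 2661 C
I = Q / t = 2661 / 15516 s = 0.172 A

0.172 A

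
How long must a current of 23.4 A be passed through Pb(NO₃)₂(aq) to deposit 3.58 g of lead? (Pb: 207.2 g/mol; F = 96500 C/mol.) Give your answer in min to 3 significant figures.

2.38 min

n(Pb) = 3.58 / 207.2 = 0.01728 mol
Pb²⁺ + 2e⁻ → Pb, so n(e⁻) = 2 × 0.01728 = 0.03456 mol
Q = 0.03456 × 96500 = 3335 C
t = Q / I = 3335 / 23.4 = 142.5 s = 2.38 min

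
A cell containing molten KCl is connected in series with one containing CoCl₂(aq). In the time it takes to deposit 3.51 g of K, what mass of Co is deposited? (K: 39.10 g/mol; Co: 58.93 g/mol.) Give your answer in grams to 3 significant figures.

n(K) = 3.51 / 39.10 = 0.08977 mol
K⁺ + e⁻ → K, so n(e⁻) = 0.08977 mol
The cells are in series, so the same charge (and hence the same n(e⁻) = 0.08977 mol) passes through both.
Co²⁺ + 2e⁻ → Co, so n(Co) = 0.08977 / 2 = 0.04489 mol
m(Co) = 0.04489 × 58.93 = 2.65 g

2.65 g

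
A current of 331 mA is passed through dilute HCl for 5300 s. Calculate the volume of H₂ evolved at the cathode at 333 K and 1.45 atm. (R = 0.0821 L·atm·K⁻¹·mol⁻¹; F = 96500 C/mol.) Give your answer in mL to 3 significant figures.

Q = 0.331 A × 5300 s = 1754 C
n(e⁻) = Q/F = 1754/96500 = 0.01818 mol
2H⁺ + 2e⁻ → H₂, so n(H₂) = 0.01818 / 2 = 0.009090 mol
V = nRT/P = 0.009090 × 0.0821 × 333 / 1.45 = 0.1714 L
= 171 mL

171 mL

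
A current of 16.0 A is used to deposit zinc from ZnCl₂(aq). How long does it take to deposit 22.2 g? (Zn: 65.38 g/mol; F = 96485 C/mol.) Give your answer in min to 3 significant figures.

n(Zn) = 22.2 / 65.38 = 0.3396 mol
Zn²⁺ + 2e⁻ → Zn, so n(e⁻) = 2 × 0.3396 = 0.6792 mol
Q = 0.6792 × 96485 = 65530 C
t = Q / I = 65530 / 16.0 = 4096 s = 68.3 min

68.3 min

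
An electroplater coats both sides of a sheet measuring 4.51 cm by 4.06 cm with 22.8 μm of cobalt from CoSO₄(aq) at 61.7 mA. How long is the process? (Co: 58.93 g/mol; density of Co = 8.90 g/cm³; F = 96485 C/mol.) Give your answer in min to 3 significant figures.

Plated area = 2 × 4.51 × 4.06 = 36.62 cm²
Volume = 36.62 × 22.8×10⁻⁴ cm = 0.08349 cm³
m(Co) = 0.08349 × 8.90 = 0.7431 g
n(Co) = 0.7431 / 58.93 = 0.01261 mol; n(e⁻) = 2 × 0.01261 = 0.02522 mol
Q = 0.02522 × 96485 = 2433 C
t = 2433 / 0.0617 = 39430 s = 657 min

657 min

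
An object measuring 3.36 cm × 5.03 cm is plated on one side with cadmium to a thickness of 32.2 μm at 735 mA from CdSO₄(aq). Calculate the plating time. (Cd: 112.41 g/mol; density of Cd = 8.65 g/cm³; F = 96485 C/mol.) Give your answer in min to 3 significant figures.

Plated area = 3.36 × 5.03 = 16.90 cm²
Volume = 16.90 × 32.2×10⁻⁴ cm = 0.05442 cm³
m(Cd) = 0.05442 × 8.65 = 0.4707 g
n(Cd) = 0.4707 / 112.41 = 0.004187 mol; n(e⁻) = 2 × 0.004187 = 0.008374 mol
Q = 0.008374 × 96485 = 808.0 C
t = 808.0 / 0.735 = 1099 s = 18.3 min

18.3 min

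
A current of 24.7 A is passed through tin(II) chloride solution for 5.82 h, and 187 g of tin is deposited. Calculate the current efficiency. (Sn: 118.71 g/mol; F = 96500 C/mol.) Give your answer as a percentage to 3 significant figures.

Q = 24.7 × 20952 = 5.175×10^5 C
n(e⁻) = 5.175×10^5 / 96500 = 5.363 mol
Sn²⁺ + 2e⁻ → Sn, so theoretical n(Sn) = 2.682 mol → 318.4 g
Efficiency = 187 / 318.4 = 0.5873 = 58.7%

58.7%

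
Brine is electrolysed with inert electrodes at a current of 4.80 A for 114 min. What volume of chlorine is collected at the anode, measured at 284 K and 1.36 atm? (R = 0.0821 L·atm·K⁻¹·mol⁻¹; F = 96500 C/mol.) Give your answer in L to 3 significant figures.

Q = It = 4.80 × 6840 = 32830 C
n(e⁻) = Q/F = 32830/96500 = 0.3402 mol
2Cl⁻ → Cl₂ + 2e⁻, so n(Cl₂) = 0.3402 / 2 = 0.1701 mol
V = nRT/P = 0.1701 × 0.0821 × 284 / 1.36 = 2.916 L

2.92 L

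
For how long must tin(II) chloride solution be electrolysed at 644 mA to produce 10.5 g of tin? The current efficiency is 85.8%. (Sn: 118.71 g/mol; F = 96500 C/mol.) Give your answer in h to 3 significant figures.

n(Sn) = 10.5 / 118.71 = 0.08845 mol
Sn²⁺ + 2e⁻ → Sn, so n(e⁻) = 2 × 0.08845 = 0.1769 mol
Q = 0.1769 × 96500 / 0.858 = 19900 C
t = Q / I = 19900 / 0.644 = 30900 s = 8.58 h

8.58 h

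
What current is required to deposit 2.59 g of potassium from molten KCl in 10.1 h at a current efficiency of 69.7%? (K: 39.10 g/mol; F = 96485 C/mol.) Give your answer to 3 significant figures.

n(K) = 2.59 / 39.10 = 0.06624 mol
K⁺ + e⁻ → K, so n(e⁻) = 0.06624 mol
Q = 0.06624 × 96485 / 0.697 = 9170 C
I = Q / t = 9170 / 36360 s = 0.252 A

0.252 A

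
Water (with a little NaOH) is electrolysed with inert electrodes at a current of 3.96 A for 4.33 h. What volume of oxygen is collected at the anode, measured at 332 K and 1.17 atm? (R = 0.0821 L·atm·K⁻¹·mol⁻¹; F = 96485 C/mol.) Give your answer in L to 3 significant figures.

3.73 L

Q = 3.96 A × 15588 s = 61730 C
n(e⁻) = 61730 / 96485 = 0.6398 mol
2H₂O → O₂ + 4H⁺ + 4e⁻, so n(O₂) = 0.6398 / 4 = 0.1600 mol
V = nRT/P = 0.1600 × 0.0821 × 332 / 1.17 = 3.727 L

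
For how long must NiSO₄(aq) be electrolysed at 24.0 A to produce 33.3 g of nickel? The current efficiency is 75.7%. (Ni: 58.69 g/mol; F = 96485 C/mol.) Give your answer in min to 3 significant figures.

n(Ni) = 33.3 / 58.69 = 0.5674 mol
Ni²⁺ + 2e⁻ → Ni, so n(e⁻) = 2 × 0.5674 = 1.135 mol
Q = 1.135 × 96485 / 0.757 = 1.447×10^5 C
t = Q / I = 1.447×10^5 / 24.0 = 6029 s = 100 min

100 min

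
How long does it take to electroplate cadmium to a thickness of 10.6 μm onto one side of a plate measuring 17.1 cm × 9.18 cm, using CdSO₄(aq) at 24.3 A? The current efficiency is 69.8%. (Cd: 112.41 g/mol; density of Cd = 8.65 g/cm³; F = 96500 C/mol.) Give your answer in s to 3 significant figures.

Plated area = 17.1 × 9.18 = 157.0 cm²
Volume = 157.0 × 10.6×10⁻⁴ cm = 0.1664 cm³
m(Cd) = 0.1664 × 8.65 = 1.439 g
n(Cd) = 1.439 / 112.41 = 0.01280 mol; n(e⁻) = 2 × 0.01280 = 0.02560 mol
Q = 0.02560 × 96500 / 0.698 = 3539 C
t = 3539 / 24.3 = 145.6 s

146 s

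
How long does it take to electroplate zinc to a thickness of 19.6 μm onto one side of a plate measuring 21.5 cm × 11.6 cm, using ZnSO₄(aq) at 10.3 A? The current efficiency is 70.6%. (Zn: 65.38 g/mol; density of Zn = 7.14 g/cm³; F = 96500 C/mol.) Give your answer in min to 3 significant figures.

23.6 min

Plated area = 21.5 × 11.6 = 249.4 cm²
Volume = 249.4 × 19.6×10⁻⁴ cm = 0.4888 cm³
m(Zn) = 0.4888 × 7.14 = 3.490 g
n(Zn) = 3.490 / 65.38 = 0.05338 mol; n(e⁻) = 2 × 0.05338 = 0.1068 mol
Q = 0.1068 × 96500 / 0.706 = 14600 C
t = 14600 / 10.3 = 1417 s = 23.6 min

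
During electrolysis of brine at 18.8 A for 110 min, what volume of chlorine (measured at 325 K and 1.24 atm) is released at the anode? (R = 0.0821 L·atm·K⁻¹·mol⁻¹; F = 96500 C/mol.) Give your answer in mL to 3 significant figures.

Q = 18.8 A × 6600 s = 1.241×10^5 C
Moles of electrons = 1.241×10^5 / 96500 = 1.286 mol
2Cl⁻ → Cl₂ + 2e⁻, so n(Cl₂) = 1.286 / 2 = 0.6430 mol
V = nRT/P = 0.6430 × 0.0821 × 325 / 1.24 = 13.84 L
= 13800 mL

13800 mL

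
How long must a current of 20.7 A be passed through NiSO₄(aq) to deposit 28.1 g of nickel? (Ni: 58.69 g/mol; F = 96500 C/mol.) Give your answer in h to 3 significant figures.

1.24 h

n(Ni) = 28.1 / 58.69 = 0.4788 mol
Ni²⁺ + 2e⁻ → Ni, so n(e⁻) = 2 × 0.4788 = 0.9576 mol
Q = 0.9576 × 96500 = 92410 C
t = Q / I = 92410 / 20.7 = 4464 s = 1.24 h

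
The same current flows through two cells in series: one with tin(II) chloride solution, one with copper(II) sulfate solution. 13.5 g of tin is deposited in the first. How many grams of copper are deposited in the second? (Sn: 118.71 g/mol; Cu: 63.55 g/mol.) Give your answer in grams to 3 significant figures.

7.23 g

n(Sn) = 13.5 / 118.71 = 0.1137 mol
Sn²⁺ + 2e⁻ → Sn, so n(e⁻) = 2 × 0.1137 = 0.2274 mol
Since the cells are in series, n(e⁻) in the Cu cell is also 0.2274 mol.
Cu²⁺ + 2e⁻ → Cu, so n(Cu) = 0.2274 / 2 = 0.1137 mol
m(Cu) = 0.1137 × 63.55 = 7.23 g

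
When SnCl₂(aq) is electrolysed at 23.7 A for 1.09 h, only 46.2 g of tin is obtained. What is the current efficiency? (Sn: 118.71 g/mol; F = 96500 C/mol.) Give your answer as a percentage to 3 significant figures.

80.8%

Q = 23.7 × 3924 = 93000 C
n(e⁻) = 93000 / 96500 = 0.9637 mol
Sn²⁺ + 2e⁻ → Sn, so theoretical n(Sn) = 0.4819 mol → 57.21 g
Efficiency = 46.2 / 57.21 = 0.8076 = 80.8%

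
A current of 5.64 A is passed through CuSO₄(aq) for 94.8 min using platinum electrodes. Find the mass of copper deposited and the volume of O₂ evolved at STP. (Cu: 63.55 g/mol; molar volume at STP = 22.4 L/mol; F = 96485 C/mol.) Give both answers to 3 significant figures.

Q = 5.64 × 5688 = 32080 C; n(e⁻) = 32080 / 96485 = 0.3325 mol
Cathode: Cu²⁺ + 2e⁻ → Cu → n(Cu) = 0.3325/2 = 0.1663 mol → 10.6 g
Anode: 2H₂O → O₂ + 4H⁺ + 4e⁻ → n(O₂) = 0.3325/4 = 0.08313 mol → 1.86 L

10.6 g Cu; 1.86 L O₂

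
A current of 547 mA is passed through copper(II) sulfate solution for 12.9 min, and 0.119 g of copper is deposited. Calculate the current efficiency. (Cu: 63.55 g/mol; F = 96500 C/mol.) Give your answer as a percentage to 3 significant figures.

85.4%

Q = 0.547 × 774 = 423.4 C
n(e⁻) = 423.4 / 96500 = 0.004388 mol
Cu²⁺ + 2e⁻ → Cu, so theoretical n(Cu) = 0.002194 mol → 0.1394 g
Efficiency = 0.119 / 0.1394 = 0.8537 = 85.4%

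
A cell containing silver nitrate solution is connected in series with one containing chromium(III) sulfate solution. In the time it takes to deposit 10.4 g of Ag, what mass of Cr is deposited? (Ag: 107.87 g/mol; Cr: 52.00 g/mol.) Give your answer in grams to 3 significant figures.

n(Ag) = 10.4 / 107.87 = 0.09641 mol
Ag⁺ + e⁻ → Ag, so n(e⁻) = 0.09641 mol
The cells are in series, so the same charge (and hence the same n(e⁻) = 0.09641 mol) passes through both.
Cr³⁺ + 3e⁻ → Cr, so n(Cr) = 0.09641 / 3 = 0.03214 mol
m(Cr) = 0.03214 × 52.00 = 1.67 g

1.67 g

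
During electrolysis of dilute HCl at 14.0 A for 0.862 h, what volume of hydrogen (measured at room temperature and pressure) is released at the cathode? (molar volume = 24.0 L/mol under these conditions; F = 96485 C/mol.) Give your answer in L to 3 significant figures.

Q = 14.0 A × 3103.2 s = 43440 C
n(e⁻) = Q/F = 43440/96485 = 0.4502 mol
2H⁺ + 2e⁻ → H₂, so n(H₂) = 0.4502 / 2 = 0.2251 mol
V = 0.2251 × 24.0 = 5.402 L

5.40 L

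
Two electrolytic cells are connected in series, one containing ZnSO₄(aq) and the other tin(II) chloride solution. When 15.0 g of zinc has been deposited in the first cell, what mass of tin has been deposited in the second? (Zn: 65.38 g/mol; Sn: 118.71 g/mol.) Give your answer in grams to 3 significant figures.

27.2 g

n(Zn) = 15.0 / 65.38 = 0.2294 mol
Zn²⁺ + 2e⁻ → Zn, so n(e⁻) = 2 × 0.2294 = 0.4588 mol
The cells are in series, so the same charge (and hence the same n(e⁻) = 0.4588 mol) passes through both.
Sn²⁺ + 2e⁻ → Sn, so n(Sn) = 0.4588 / 2 = 0.2294 mol
m(Sn) = 0.2294 × 118.71 = 27.2 g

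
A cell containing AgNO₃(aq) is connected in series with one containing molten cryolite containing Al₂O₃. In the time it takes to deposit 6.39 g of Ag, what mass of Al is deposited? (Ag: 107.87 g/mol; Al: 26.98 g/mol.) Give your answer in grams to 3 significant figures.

0.533 g

n(Ag) = 6.39 / 107.87 = 0.05924 mol
Ag⁺ + e⁻ → Ag, so n(e⁻) = 0.05924 mol
The cells are in series, so the same charge (and hence the same n(e⁻) = 0.05924 mol) passes through both.
Al³⁺ + 3e⁻ → Al, so n(Al) = 0.05924 / 3 = 0.01975 mol
m(Al) = 0.01975 × 26.98 = 0.533 g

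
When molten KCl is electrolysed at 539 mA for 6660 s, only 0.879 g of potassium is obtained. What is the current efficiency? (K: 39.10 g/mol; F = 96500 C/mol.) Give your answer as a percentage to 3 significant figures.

Q = 0.539 × 6660 = 3590 C
n(e⁻) = 3590 / 96500 = 0.03720 mol
K⁺ + e⁻ → K, so theoretical n(K) = 0.03720 mol → 1.455 g
Efficiency = 0.879 / 1.455 = 0.6041 = 60.4%

60.4%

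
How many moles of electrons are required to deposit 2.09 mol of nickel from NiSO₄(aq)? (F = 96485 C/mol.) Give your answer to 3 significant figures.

4.18 mol

Ni²⁺ + 2e⁻ → Ni, so n(e⁻) = 2 × 2.09 = 4.180 mol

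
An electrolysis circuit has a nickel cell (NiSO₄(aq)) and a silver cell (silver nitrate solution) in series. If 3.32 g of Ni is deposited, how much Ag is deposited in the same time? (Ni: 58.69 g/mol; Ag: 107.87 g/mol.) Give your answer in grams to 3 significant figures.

n(Ni) = 3.32 / 58.69 = 0.05657 mol
Ni²⁺ + 2e⁻ → Ni, so n(e⁻) = 2 × 0.05657 = 0.1131 mol
The cells are in series, so the same charge (and hence the same n(e⁻) = 0.1131 mol) passes through both.
Ag⁺ + e⁻ → Ag, so n(Ag) = 0.1131 mol
m(Ag) = 0.1131 × 107.87 = 12.2 g

12.2 g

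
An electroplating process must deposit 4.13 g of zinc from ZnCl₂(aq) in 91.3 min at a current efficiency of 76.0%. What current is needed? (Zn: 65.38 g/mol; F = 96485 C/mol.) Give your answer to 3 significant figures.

2.93 A

n(Zn) = 4.13 / 65.38 = 0.06317 mol
Zn²⁺ + 2e⁻ → Zn, so n(e⁻) = 2 × 0.06317 = 0.1263 mol
Q = 0.1263 × 96485 / 0.760 = 16030 C
I = Q / t = 16030 / 5478 s = 2.93 A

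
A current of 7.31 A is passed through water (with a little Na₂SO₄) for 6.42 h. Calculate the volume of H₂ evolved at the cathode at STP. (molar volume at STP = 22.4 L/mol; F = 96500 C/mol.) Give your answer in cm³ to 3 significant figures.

19600 cm³

Charge passed = 7.31 × 23112 = 1.689×10^5 C
Moles of electrons = 1.689×10^5 / 96500 = 1.750 mol
2H⁺ + 2e⁻ → H₂, so n(H₂) = 1.750 / 2 = 0.8750 mol
V = 0.8750 × 22.4 = 19.60 L
= 19600 cm³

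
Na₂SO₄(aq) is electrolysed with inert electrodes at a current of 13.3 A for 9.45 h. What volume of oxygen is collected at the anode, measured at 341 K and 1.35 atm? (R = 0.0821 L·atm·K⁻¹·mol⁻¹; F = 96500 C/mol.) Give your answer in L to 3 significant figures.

24.3 L

Q = It = 13.3 × 34020 = 4.525×10^5 C
n(e⁻) = 4.525×10^5 / 96500 = 4.689 mol
2H₂O → O₂ + 4H⁺ + 4e⁻, so n(O₂) = 4.689 / 4 = 1.172 mol
V = nRT/P = 1.172 × 0.0821 × 341 / 1.35 = 24.30 L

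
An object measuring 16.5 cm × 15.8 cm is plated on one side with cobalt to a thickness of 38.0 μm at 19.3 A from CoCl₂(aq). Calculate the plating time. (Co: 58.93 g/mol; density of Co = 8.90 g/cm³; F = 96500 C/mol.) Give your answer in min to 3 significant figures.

Plated area = 16.5 × 15.8 = 260.7 cm²
Volume = 260.7 × 38.0×10⁻⁴ cm = 0.9907 cm³
m(Co) = 0.9907 × 8.90 = 8.817 g
n(Co) = 8.817 / 58.93 = 0.1496 mol; n(e⁻) = 2 × 0.1496 = 0.2992 mol
Q = 0.2992 × 96500 = 28870 C
t = 28870 / 19.3 = 1496 s = 24.9 min

24.9 min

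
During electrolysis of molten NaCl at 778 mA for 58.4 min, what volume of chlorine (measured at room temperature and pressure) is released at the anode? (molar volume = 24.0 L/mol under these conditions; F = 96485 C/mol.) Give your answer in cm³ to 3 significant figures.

339 cm³

Q = It = 0.778 × 3504 = 2726 C
Moles of electrons = 2726 / 96485 = 0.02825 mol
2Cl⁻ → Cl₂ + 2e⁻, so n(Cl₂) = 0.02825 / 2 = 0.01413 mol
V = 0.01413 × 24.0 = 0.3391 L
= 339 cm³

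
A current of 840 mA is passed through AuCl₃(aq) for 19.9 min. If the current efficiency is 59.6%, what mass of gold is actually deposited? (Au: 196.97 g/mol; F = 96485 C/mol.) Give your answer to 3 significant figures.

Q = 0.840 × 1194 = 1003 C
n(e⁻) = 1003 / 96485 = 0.01040 mol
Au³⁺ + 3e⁻ → Au, so theoretical m(Au) = 0.003467 × 196.97 = 0.6829 g
Actual mass = 59.6% × 0.6829 = 0.407 g

0.407 g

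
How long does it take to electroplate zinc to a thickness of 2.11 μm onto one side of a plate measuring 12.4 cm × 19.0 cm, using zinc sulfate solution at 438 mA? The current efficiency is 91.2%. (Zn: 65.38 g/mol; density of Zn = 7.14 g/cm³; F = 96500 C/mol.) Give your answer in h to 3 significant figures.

0.729 h

Plated area = 12.4 × 19.0 = 235.6 cm²
Volume = 235.6 × 2.11×10⁻⁴ cm = 0.04971 cm³
m(Zn) = 0.04971 × 7.14 = 0.3549 g
n(Zn) = 0.3549 / 65.38 = 0.005428 mol; n(e⁻) = 2 × 0.005428 = 0.01086 mol
Q = 0.01086 × 96500 / 0.912 = 1149 C
t = 1149 / 0.438 = 2623 s = 0.729 h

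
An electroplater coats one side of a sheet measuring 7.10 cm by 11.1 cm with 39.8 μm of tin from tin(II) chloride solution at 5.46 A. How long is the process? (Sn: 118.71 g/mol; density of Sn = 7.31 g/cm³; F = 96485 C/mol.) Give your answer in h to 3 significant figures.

Plated area = 7.10 × 11.1 = 78.81 cm²
Volume = 78.81 × 39.8×10⁻⁴ cm = 0.3137 cm³
m(Sn) = 0.3137 × 7.31 = 2.293 g
n(Sn) = 2.293 / 118.71 = 0.01932 mol; n(e⁻) = 2 × 0.01932 = 0.03864 mol
Q = 0.03864 × 96485 = 3728 C
t = 3728 / 5.46 = 682.8 s = 0.190 h

0.190 h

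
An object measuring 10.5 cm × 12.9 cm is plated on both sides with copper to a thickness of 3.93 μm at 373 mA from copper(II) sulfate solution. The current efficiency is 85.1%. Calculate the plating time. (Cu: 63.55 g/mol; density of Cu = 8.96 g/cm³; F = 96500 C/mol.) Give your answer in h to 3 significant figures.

Plated area = 2 × 10.5 × 12.9 = 270.9 cm²
Volume = 270.9 × 3.93×10⁻⁴ cm = 0.1065 cm³
m(Cu) = 0.1065 × 8.96 = 0.9542 g
n(Cu) = 0.9542 / 63.55 = 0.01501 mol; n(e⁻) = 2 × 0.01501 = 0.03002 mol
Q = 0.03002 × 96500 / 0.851 = 3404 C
t = 3404 / 0.373 = 9126 s = 2.54 h

2.54 h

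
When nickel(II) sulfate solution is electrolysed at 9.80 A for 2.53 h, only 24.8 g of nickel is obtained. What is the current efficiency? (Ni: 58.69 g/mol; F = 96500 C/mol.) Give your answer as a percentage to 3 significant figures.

Q = 9.80 × 9108 = 89260 C
n(e⁻) = 89260 / 96500 = 0.9250 mol
Ni²⁺ + 2e⁻ → Ni, so theoretical n(Ni) = 0.4625 mol → 27.14 g
Efficiency = 24.8 / 27.14 = 0.9138 = 91.4%

91.4%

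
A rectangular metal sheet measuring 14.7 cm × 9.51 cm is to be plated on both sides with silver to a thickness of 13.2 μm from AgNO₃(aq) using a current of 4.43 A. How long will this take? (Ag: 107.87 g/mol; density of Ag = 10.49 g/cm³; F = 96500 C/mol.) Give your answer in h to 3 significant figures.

0.217 h

Plated area = 2 × 14.7 × 9.51 = 279.6 cm²
Volume = 279.6 × 13.2×10⁻⁴ cm = 0.3691 cm³
m(Ag) = 0.3691 × 10.49 = 3.872 g
n(Ag) = 3.872 / 107.87 = 0.03590 mol; n(e⁻) = 0.03590 mol
Q = 0.03590 × 96500 = 3464 C
t = 3464 / 4.43 = 781.9 s = 0.217 h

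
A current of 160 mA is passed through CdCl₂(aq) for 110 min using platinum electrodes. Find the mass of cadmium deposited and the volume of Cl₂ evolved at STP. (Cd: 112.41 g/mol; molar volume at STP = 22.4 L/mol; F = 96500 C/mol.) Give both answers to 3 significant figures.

0.615 g Cd; 0.123 L Cl₂

Q = 0.160 × 6600 = 1056 C; n(e⁻) = 1056 / 96500 = 0.01094 mol
Cathode: Cd²⁺ + 2e⁻ → Cd → n(Cd) = 0.01094/2 = 0.005470 mol → 0.615 g
Anode: 2Cl⁻ → Cl₂ + 2e⁻ → n(Cl₂) = 0.01094/2 = 0.005470 mol → 0.123 L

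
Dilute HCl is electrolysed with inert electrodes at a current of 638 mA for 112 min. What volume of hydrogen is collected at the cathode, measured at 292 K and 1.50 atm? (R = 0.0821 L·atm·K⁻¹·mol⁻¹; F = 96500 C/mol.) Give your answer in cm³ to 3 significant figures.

355 cm³

Charge passed = 0.638 × 6720 = 4287 C
Moles of electrons = 4287 / 96500 = 0.04442 mol
2H⁺ + 2e⁻ → H₂, so n(H₂) = 0.04442 / 2 = 0.02221 mol
V = nRT/P = 0.02221 × 0.0821 × 292 / 1.50 = 0.3550 L
= 355 cm³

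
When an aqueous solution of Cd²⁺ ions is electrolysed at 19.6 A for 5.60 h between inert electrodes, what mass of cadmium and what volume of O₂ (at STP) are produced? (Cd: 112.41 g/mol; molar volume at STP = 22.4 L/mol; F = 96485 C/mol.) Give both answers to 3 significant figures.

Q = 19.6 × 20160 = 3.951×10^5 C; n(e⁻) = 3.951×10^5 / 96485 = 4.095 mol
Cathode: Cd²⁺ + 2e⁻ → Cd → n(Cd) = 4.095/2 = 2.048 mol → 230 g
Anode: 2H₂O → O₂ + 4H⁺ + 4e⁻ → n(O₂) = 4.095/4 = 1.024 mol → 22.9 L

230 g Cd; 22.9 L O₂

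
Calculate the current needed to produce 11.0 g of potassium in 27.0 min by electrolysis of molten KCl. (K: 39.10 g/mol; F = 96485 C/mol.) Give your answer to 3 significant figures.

n(K) = 11.0 / 39.10 = 0.2813 mol
K⁺ + e⁻ → K, so n(e⁻) = 0.2813 mol
Q = 0.2813 × 96485 = 27140 C
I = Q / t = 27140 / 1620 s = 16.8 A

16.8 A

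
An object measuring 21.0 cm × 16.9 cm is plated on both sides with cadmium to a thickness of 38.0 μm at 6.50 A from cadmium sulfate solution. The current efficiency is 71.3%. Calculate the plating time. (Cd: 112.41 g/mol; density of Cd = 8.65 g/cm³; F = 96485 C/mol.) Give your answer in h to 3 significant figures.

Plated area = 2 × 21.0 × 16.9 = 709.8 cm²
Volume = 709.8 × 38.0×10⁻⁴ cm = 2.697 cm³
m(Cd) = 2.697 × 8.65 = 23.33 g
n(Cd) = 23.33 / 112.41 = 0.2075 mol; n(e⁻) = 2 × 0.2075 = 0.4150 mol
Q = 0.4150 × 96485 / 0.713 = 56160 C
t = 56160 / 6.50 = 8640 s = 2.40 h

2.40 h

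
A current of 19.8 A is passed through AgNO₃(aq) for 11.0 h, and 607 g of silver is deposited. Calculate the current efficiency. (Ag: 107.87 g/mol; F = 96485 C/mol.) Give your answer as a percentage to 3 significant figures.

Q = 19.8 × 39600 = 7.841×10^5 C
n(e⁻) = 7.841×10^5 / 96485 = 8.127 mol
Ag⁺ + e⁻ → Ag, so theoretical n(Ag) = 8.127 mol → 876.7 g
Efficiency = 607 / 876.7 = 0.6924 = 69.2%

69.2%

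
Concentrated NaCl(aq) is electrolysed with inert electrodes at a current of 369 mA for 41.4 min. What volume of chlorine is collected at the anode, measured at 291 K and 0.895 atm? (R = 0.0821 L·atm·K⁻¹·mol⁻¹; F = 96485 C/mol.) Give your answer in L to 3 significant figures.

0.127 L

Charge passed = 0.369 × 2484 = 916.6 C
n(e⁻) = Q/F = 916.6/96485 = 0.009500 mol
2Cl⁻ → Cl₂ + 2e⁻, so n(Cl₂) = 0.009500 / 2 = 0.004750 mol
V = nRT/P = 0.004750 × 0.0821 × 291 / 0.895 = 0.1268 L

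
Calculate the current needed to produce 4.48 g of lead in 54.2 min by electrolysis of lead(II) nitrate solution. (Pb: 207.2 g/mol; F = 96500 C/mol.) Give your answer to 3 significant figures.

n(Pb) = 4.48 / 207.2 = 0.02162 mol
Pb²⁺ + 2e⁻ → Pb, so n(e⁻) = 2 × 0.02162 = 0.04324 mol
Q = 0.04324 × 96500 = 4173 C
I = Q / t = 4173 / 3252 s = 1.28 A

1.28 A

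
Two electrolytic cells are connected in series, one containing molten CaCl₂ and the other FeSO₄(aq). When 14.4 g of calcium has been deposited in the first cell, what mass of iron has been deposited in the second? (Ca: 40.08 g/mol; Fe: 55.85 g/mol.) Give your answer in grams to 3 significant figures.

20.1 g

n(Ca) = 14.4 / 40.08 = 0.3593 mol
Ca²⁺ + 2e⁻ → Ca, so n(e⁻) = 2 × 0.3593 = 0.7186 mol
Since the cells are in series, n(e⁻) in the Fe cell is also 0.7186 mol.
Fe²⁺ + 2e⁻ → Fe, so n(Fe) = 0.7186 / 2 = 0.3593 mol
m(Fe) = 0.3593 × 55.85 = 20.1 g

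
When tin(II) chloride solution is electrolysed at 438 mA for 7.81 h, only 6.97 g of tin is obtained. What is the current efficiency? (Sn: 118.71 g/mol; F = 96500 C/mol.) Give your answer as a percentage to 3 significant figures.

92.0%

Q = 0.438 × 28116 = 12310 C
n(e⁻) = 12310 / 96500 = 0.1276 mol
Sn²⁺ + 2e⁻ → Sn, so theoretical n(Sn) = 0.06380 mol → 7.574 g
Efficiency = 6.97 / 7.574 = 0.9203 = 92.0%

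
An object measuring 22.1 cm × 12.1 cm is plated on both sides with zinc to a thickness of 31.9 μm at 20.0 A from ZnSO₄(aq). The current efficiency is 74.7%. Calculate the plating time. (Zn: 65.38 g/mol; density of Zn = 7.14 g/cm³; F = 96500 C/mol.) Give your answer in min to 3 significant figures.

Plated area = 2 × 22.1 × 12.1 = 534.8 cm²
Volume = 534.8 × 31.9×10⁻⁴ cm = 1.706 cm³
m(Zn) = 1.706 × 7.14 = 12.18 g
n(Zn) = 12.18 / 65.38 = 0.1863 mol; n(e⁻) = 2 × 0.1863 = 0.3726 mol
Q = 0.3726 × 96500 / 0.747 = 48130 C
t = 48130 / 20.0 = 2407 s = 40.1 min

40.1 min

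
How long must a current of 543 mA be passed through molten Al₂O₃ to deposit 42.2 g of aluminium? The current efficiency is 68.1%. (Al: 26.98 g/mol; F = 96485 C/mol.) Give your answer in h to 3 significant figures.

340 h

n(Al) = 42.2 / 26.98 = 1.564 mol
Al³⁺ + 3e⁻ → Al, so n(e⁻) = 3 × 1.564 = 4.692 mol
Q = 4.692 × 96485 / 0.681 = 6.648×10^5 C
t = Q / I = 6.648×10^5 / 0.543 = 1.224×10^6 s = 340 h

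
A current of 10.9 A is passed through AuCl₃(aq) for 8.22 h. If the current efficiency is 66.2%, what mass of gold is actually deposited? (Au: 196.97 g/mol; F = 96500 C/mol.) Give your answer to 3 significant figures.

Q = 10.9 × 29592 = 3.226×10^5 C
n(e⁻) = 3.226×10^5 / 96500 = 3.343 mol
Au³⁺ + 3e⁻ → Au, so theoretical m(Au) = 1.114 × 196.97 = 219.4 g
Actual mass = 66.2% × 219.4 = 145 g

145 g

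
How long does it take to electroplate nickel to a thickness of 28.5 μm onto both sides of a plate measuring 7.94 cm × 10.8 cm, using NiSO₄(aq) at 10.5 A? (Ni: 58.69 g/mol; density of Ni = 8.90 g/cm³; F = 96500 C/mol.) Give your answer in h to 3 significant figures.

0.378 h

Plated area = 2 × 7.94 × 10.8 = 171.5 cm²
Volume = 171.5 × 28.5×10⁻⁴ cm = 0.4888 cm³
m(Ni) = 0.4888 × 8.90 = 4.350 g
n(Ni) = 4.350 / 58.69 = 0.07412 mol; n(e⁻) = 2 × 0.07412 = 0.1482 mol
Q = 0.1482 × 96500 = 14300 C
t = 14300 / 10.5 = 1362 s = 0.378 h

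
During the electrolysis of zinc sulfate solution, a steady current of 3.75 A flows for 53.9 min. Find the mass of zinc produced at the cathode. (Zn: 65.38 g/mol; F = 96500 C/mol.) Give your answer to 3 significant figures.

Q = It = 3.75 × 3234 = 12130 C
n(e⁻) = 12130 / 96500 = 0.1257 mol
Zn²⁺ + 2e⁻ → Zn, so n(Zn) = 0.1257 / 2 = 0.06285 mol
m = 0.06285 × 65.38 = 4.11 g

4.11 g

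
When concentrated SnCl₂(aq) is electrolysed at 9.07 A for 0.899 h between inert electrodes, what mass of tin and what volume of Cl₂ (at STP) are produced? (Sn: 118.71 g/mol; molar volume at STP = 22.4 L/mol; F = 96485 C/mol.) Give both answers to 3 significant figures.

Q = 9.07 × 3236.4 = 29350 C; n(e⁻) = 29350 / 96485 = 0.3042 mol
Cathode: Sn²⁺ + 2e⁻ → Sn → n(Sn) = 0.3042/2 = 0.1521 mol → 18.1 g
Anode: 2Cl⁻ → Cl₂ + 2e⁻ → n(Cl₂) = 0.3042/2 = 0.1521 mol → 3.41 L

18.1 g Sn; 3.41 L Cl₂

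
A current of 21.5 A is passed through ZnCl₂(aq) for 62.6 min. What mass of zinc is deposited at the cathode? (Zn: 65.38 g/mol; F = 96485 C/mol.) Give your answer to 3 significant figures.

27.4 g

Charge passed = 21.5 × 3756 = 80750 C
n(e⁻) = 80750 / 96485 = 0.8369 mol
Zn²⁺ + 2e⁻ → Zn, so n(Zn) = 0.8369 / 2 = 0.4185 mol
m = 0.4185 × 65.38 = 27.4 g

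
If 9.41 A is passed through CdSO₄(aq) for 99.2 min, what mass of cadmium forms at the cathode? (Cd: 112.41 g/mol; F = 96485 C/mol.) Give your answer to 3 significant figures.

Q = It = 9.41 × 5952 = 56010 C
Moles of electrons = 56010 / 96485 = 0.5805 mol
Cd²⁺ + 2e⁻ → Cd, so n(Cd) = 0.5805 / 2 = 0.2903 mol
m = 0.2903 × 112.41 = 32.6 g

32.6 g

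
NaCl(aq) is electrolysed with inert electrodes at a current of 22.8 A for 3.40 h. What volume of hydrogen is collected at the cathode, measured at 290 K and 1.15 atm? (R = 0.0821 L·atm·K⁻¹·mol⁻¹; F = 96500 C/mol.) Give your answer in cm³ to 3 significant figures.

Q = It = 22.8 × 12240 = 2.791×10^5 C
n(e⁻) = Q/F = 2.791×10^5/96500 = 2.892 mol
2H⁺ + 2e⁻ → H₂, so n(H₂) = 2.892 / 2 = 1.446 mol
V = nRT/P = 1.446 × 0.0821 × 290 / 1.15 = 29.94 L
= 29900 cm³

29900 cm³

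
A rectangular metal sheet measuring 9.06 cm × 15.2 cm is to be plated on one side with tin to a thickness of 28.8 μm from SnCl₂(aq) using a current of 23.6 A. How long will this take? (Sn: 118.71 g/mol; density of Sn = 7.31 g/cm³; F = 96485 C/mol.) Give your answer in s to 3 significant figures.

Plated area = 9.06 × 15.2 = 137.7 cm²
Volume = 137.7 × 28.8×10⁻⁴ cm = 0.3966 cm³
m(Sn) = 0.3966 × 7.31 = 2.899 g
n(Sn) = 2.899 / 118.71 = 0.02442 mol; n(e⁻) = 2 × 0.02442 = 0.04884 mol
Q = 0.04884 × 96485 = 4712 C
t = 4712 / 23.6 = 199.7 s

200 s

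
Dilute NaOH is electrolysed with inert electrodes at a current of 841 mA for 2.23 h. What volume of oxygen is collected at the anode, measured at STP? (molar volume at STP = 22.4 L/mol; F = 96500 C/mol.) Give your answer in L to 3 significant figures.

Q = It = 0.841 × 8028 = 6752 C
n(e⁻) = 6752 / 96500 = 0.06997 mol
2H₂O → O₂ + 4H⁺ + 4e⁻, so n(O₂) = 0.06997 / 4 = 0.01749 mol
V = 0.01749 × 22.4 = 0.3918 L

0.392 L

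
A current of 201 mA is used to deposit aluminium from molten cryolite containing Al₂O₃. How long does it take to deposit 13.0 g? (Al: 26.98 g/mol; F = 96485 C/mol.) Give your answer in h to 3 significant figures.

n(Al) = 13.0 / 26.98 = 0.4818 mol
Al³⁺ + 3e⁻ → Al, so n(e⁻) = 3 × 0.4818 = 1.445 mol
Q = 1.445 × 96485 = 1.394×10^5 C
t = Q / I = 1.394×10^5 / 0.201 = 6.935×10^5 s = 193 h

193 h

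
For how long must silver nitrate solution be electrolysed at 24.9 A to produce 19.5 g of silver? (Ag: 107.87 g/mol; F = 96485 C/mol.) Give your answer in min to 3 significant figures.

11.7 min

n(Ag) = 19.5 / 107.87 = 0.1808 mol
Ag⁺ + e⁻ → Ag, so n(e⁻) = 0.1808 mol
Q = 0.1808 × 96485 = 17440 C
t = Q / I = 17440 / 24.9 = 700.4 s = 11.7 min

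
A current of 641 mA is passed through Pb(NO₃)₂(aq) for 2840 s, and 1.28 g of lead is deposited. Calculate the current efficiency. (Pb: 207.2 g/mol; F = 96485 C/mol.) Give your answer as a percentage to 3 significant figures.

65.5%

Q = 0.641 × 2840 = 1820 C
n(e⁻) = 1820 / 96485 = 0.01886 mol
Pb²⁺ + 2e⁻ → Pb, so theoretical n(Pb) = 0.009430 mol → 1.954 g
Efficiency = 1.28 / 1.954 = 0.6551 = 65.5%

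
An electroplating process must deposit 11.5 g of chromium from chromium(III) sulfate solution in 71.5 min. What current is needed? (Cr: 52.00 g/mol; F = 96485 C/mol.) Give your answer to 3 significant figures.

n(Cr) = 11.5 / 52.00 = 0.2212 mol
Cr³⁺ + 3e⁻ → Cr, so n(e⁻) = 3 × 0.2212 = 0.6636 mol
Q = 0.6636 × 96485 = 64030 C
I = Q / t = 64030 / 4290 s = 14.9 A

14.9 A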